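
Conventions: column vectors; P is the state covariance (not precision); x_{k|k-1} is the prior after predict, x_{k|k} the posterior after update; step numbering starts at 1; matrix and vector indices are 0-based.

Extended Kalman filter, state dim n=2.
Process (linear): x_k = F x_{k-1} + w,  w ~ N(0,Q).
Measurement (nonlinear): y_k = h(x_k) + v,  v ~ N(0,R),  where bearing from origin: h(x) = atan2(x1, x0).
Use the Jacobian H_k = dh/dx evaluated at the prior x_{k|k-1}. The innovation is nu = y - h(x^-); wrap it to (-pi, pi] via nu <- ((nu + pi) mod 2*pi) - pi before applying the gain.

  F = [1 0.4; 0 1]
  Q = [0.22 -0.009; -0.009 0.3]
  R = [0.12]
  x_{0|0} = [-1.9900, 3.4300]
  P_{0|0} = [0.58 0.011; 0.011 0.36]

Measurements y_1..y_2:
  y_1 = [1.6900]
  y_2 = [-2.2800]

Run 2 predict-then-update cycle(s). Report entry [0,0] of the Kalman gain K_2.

step 1: x^-=[-0.6180, 3.4300]  P^-=[0.8664 0.1460; 0.1460 0.6600]  H_jac=[-0.2824 -0.0509]  S=[0.1950]  K=[-1.2928; -0.3836]  nu=[-0.0591]  x^+=[-0.5416, 3.4527]  P^+=[0.5405 0.0493; 0.0493 0.6313]
step 2: x^-=[0.8394, 3.4527]  P^-=[0.9010 0.2928; 0.2928 0.9313]  H_jac=[-0.2735 0.0665]  S=[0.1808]  K=[-1.2547; -0.1004]  nu=[2.6709]  x^+=[-2.5118, 3.1845]  P^+=[0.6162 0.2700; 0.2700 0.9295]

K[0,0] = -1.2547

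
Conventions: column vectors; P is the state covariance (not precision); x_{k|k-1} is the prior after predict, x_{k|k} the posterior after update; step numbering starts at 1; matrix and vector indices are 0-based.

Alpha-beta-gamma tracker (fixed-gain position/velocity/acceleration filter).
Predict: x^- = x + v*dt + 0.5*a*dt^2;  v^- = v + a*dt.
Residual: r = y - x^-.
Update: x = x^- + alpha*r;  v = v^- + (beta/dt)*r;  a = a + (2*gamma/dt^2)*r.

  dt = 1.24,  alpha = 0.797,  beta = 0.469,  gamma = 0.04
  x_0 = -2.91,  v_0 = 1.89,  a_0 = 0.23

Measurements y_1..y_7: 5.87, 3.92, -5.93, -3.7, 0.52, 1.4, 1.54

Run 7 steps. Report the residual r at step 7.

resid = -0.8463

step 1: x_pred=-0.3896  r=6.2596  x^+=4.5993  v^+=4.5427  a^+=0.5557
step 2: x_pred=10.6595  r=-6.7395  x^+=5.2881  v^+=2.6827  a^+=0.2050
step 3: x_pred=8.7723  r=-14.7023  x^+=-2.9454  v^+=-2.6238  a^+=-0.5599
step 4: x_pred=-6.6295  r=2.9295  x^+=-4.2947  v^+=-2.2101  a^+=-0.4075
step 5: x_pred=-7.3485  r=7.8685  x^+=-1.0773  v^+=0.2606  a^+=0.0019
step 6: x_pred=-0.7527  r=2.1527  x^+=0.9630  v^+=1.0772  a^+=0.1139
step 7: x_pred=2.3863  r=-0.8463  x^+=1.7118  v^+=0.8983  a^+=0.0699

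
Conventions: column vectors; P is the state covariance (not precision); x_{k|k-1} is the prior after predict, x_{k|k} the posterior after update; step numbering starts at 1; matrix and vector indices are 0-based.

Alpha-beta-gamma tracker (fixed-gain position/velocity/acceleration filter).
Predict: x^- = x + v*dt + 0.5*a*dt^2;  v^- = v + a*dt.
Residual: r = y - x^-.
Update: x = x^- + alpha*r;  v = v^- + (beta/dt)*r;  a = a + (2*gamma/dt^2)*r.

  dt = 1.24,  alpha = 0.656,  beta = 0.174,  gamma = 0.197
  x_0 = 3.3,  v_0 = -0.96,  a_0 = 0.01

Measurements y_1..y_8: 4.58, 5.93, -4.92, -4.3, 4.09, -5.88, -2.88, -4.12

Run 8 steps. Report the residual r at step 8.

step 1: x_pred=2.1173  r=2.4627  x^+=3.7328  v^+=-0.6020  a^+=0.6411
step 2: x_pred=3.4792  r=2.4508  x^+=5.0869  v^+=0.5368  a^+=1.2691
step 3: x_pred=6.7282  r=-11.6482  x^+=-0.9130  v^+=0.4759  a^+=-1.7157
step 4: x_pred=-1.6419  r=-2.6581  x^+=-3.3856  v^+=-2.0245  a^+=-2.3968
step 5: x_pred=-7.7387  r=11.8287  x^+=0.0209  v^+=-3.3368  a^+=0.6342
step 6: x_pred=-3.6291  r=-2.2509  x^+=-5.1057  v^+=-2.8662  a^+=0.0574
step 7: x_pred=-8.6156  r=5.7356  x^+=-4.8531  v^+=-1.9902  a^+=1.5271
step 8: x_pred=-6.1468  r=2.0268  x^+=-4.8172  v^+=0.1879  a^+=2.0465

resid = 2.0268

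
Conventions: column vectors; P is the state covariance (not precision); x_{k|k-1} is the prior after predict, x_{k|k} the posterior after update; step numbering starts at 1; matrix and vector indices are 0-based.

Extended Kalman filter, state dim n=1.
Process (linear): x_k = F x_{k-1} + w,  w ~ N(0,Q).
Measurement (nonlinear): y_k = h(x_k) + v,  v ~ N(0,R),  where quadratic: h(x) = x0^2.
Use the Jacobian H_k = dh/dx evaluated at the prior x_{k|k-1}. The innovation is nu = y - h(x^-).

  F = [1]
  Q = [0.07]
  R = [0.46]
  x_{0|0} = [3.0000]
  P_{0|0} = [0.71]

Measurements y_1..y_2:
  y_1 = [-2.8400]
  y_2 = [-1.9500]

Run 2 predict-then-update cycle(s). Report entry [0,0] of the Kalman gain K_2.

step 1: x^-=[3.0000]  P^-=[0.7800]  H_jac=[6.0000]  S=[28.5400]  K=[0.1640]  nu=[-11.8400]  x^+=[1.0585]  P^+=[0.0126]
step 2: x^-=[1.0585]  P^-=[0.0826]  H_jac=[2.1169]  S=[0.8300]  K=[0.2106]  nu=[-3.0704]  x^+=[0.4119]  P^+=[0.0458]

K[0,0] = 0.2106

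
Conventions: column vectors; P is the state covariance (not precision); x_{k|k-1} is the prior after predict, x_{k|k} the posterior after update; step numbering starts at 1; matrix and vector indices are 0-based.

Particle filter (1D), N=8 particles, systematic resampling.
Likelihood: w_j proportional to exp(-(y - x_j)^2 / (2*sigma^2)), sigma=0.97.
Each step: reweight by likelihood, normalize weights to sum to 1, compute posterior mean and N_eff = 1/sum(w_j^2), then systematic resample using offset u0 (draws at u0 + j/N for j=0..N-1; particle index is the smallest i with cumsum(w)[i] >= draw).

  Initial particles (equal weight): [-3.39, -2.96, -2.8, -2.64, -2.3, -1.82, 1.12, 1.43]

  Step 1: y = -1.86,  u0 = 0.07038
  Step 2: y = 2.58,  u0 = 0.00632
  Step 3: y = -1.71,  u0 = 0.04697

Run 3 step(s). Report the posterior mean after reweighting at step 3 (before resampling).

post_mean = -1.8883

step 1: w=[0.0707, 0.1290, 0.1534, 0.1775, 0.2213, 0.2451, 0.0022, 0.0008]  mean=-2.4712  Neff=5.3837  idx=[0, 1, 2, 3, 4, 4, 5, 5]
step 2: w=[0.0001, 0.0011, 0.0028, 0.0068, 0.0424, 0.0424, 0.4522, 0.4522]  mean=-1.8704  Neff=2.4234  idx=[3, 6, 6, 6, 6, 7, 7, 7]
step 3: w=[0.0832, 0.1310, 0.1310, 0.1310, 0.1310, 0.1310, 0.1310, 0.1310]  mean=-1.8883  Neff=7.8745  idx=[0, 1, 2, 3, 4, 5, 6, 7]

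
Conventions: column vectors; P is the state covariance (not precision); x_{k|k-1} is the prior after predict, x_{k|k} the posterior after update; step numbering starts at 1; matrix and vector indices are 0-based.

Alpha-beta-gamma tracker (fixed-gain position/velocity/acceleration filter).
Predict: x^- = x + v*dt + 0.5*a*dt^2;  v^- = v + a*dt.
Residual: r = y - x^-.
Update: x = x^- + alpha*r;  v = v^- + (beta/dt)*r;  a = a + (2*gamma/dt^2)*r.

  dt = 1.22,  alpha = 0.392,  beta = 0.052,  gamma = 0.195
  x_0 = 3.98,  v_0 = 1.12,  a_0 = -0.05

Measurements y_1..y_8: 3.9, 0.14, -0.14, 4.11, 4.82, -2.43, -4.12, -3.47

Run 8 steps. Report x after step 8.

x_post = -0.8708

step 1: x_pred=5.3092  r=-1.4092  x^+=4.7568  v^+=0.9989  a^+=-0.4192
step 2: x_pred=5.6635  r=-5.5235  x^+=3.4983  v^+=0.2520  a^+=-1.8665
step 3: x_pred=2.4167  r=-2.5567  x^+=1.4145  v^+=-2.1341  a^+=-2.5365
step 4: x_pred=-3.0768  r=7.1868  x^+=-0.2596  v^+=-4.9223  a^+=-0.6533
step 5: x_pred=-6.7510  r=11.5710  x^+=-2.2152  v^+=-5.2262  a^+=2.3786
step 6: x_pred=-6.8209  r=4.3909  x^+=-5.0997  v^+=-2.1371  a^+=3.5291
step 7: x_pred=-5.0806  r=0.9606  x^+=-4.7041  v^+=2.2093  a^+=3.7808
step 8: x_pred=0.8050  r=-4.2750  x^+=-0.8708  v^+=6.6397  a^+=2.6607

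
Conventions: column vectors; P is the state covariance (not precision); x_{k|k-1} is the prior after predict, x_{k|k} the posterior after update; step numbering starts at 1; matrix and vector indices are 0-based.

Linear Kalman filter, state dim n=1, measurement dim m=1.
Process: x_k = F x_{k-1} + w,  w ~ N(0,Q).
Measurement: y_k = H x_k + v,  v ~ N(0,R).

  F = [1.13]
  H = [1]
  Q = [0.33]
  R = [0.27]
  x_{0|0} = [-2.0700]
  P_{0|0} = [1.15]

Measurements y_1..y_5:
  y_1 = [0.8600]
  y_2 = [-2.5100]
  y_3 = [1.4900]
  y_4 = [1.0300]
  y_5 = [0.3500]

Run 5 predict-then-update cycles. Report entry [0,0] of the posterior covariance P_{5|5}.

step 1: x^-=[-2.3391]  P^-=[1.7984]  S=[2.0684]  K=[0.8695]  nu=[3.1991]  x^+=[0.4424]  P^+=[0.2348]
step 2: x^-=[0.4999]  P^-=[0.6298]  S=[0.8998]  K=[0.6999]  nu=[-3.0099]  x^+=[-1.6068]  P^+=[0.1890]
step 3: x^-=[-1.8157]  P^-=[0.5713]  S=[0.8413]  K=[0.6791]  nu=[3.3057]  x^+=[0.4291]  P^+=[0.1833]
step 4: x^-=[0.4849]  P^-=[0.5641]  S=[0.8341]  K=[0.6763]  nu=[0.5451]  x^+=[0.8536]  P^+=[0.1826]
step 5: x^-=[0.9645]  P^-=[0.5632]  S=[0.8332]  K=[0.6759]  nu=[-0.6145]  x^+=[0.5491]  P^+=[0.1825]

P_post[0,0] = 0.1825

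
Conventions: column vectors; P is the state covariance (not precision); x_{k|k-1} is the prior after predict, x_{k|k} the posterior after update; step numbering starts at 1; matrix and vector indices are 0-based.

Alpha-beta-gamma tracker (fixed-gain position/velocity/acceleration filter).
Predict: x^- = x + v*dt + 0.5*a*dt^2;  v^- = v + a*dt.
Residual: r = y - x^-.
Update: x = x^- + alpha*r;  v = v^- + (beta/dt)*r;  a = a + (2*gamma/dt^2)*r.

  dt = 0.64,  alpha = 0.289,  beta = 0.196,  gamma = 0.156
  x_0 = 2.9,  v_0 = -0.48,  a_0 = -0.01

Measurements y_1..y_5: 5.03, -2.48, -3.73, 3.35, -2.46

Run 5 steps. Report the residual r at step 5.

step 1: x_pred=2.5908  r=2.4392  x^+=3.2957  v^+=0.2606  a^+=1.8480
step 2: x_pred=3.8410  r=-6.3210  x^+=2.0142  v^+=-0.4924  a^+=-2.9668
step 3: x_pred=1.0914  r=-4.8214  x^+=-0.3020  v^+=-3.8677  a^+=-6.6394
step 4: x_pred=-4.1371  r=7.4871  x^+=-1.9733  v^+=-5.8240  a^+=-0.9363
step 5: x_pred=-5.8924  r=3.4324  x^+=-4.9005  v^+=-5.3721  a^+=1.6782

resid = 3.4324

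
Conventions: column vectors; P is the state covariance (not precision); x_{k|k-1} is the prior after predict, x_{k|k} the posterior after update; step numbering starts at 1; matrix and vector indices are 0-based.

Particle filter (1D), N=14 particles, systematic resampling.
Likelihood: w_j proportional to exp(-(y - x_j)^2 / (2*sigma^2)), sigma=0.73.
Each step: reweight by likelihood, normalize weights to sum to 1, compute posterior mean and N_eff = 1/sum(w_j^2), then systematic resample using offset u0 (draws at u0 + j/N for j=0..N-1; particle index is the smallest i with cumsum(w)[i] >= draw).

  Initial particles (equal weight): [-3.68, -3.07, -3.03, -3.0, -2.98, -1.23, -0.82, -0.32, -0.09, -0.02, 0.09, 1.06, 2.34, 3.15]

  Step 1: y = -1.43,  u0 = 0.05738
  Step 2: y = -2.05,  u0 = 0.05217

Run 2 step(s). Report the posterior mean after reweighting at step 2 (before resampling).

post_mean = -1.4715

step 1: w=[0.0031, 0.0284, 0.0321, 0.0351, 0.0372, 0.3410, 0.2497, 0.1114, 0.0657, 0.0548, 0.0405, 0.0011, 0.0000, 0.0000]  mean=-1.0736  Neff=4.8899  idx=[2, 4, 5, 5, 5, 5, 6, 6, 6, 6, 7, 8, 9, 10]
step 2: w=[0.0998, 0.1092, 0.1308, 0.1308, 0.1308, 0.1308, 0.0594, 0.0594, 0.0594, 0.0594, 0.0148, 0.0067, 0.0051, 0.0033]  mean=-1.4715  Neff=9.5457  idx=[0, 1, 1, 2, 2, 3, 4, 4, 5, 5, 6, 7, 8, 10]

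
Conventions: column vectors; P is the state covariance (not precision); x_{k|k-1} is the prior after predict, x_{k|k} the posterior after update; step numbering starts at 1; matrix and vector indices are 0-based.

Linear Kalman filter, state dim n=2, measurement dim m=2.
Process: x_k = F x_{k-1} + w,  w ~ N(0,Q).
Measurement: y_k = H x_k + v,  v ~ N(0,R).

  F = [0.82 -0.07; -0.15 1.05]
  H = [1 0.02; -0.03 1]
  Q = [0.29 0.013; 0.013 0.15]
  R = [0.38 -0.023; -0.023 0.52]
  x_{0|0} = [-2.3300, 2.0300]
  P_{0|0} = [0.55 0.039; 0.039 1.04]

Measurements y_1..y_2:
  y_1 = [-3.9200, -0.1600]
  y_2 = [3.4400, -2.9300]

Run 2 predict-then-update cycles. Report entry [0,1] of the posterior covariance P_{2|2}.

step 1: x^-=[-2.0527, 2.4810]  P^-=[0.6604 -0.0971; -0.0971 1.2967]  S=[1.0371 -0.1139; -0.1139 1.8231]  K=[0.6323 -0.0246; 0.0097 0.7135]  nu=[-1.9169, -2.7026]  x^+=[-3.1981, 0.5341]  P^+=[0.2412 -0.0201; -0.0201 0.3702]
step 2: x^-=[-2.6599, 1.0406]  P^-=[0.4563 -0.0614; -0.0614 0.5699]  S=[0.8341 -0.0867; -0.0867 1.0940]  K=[0.5430 -0.0256; -0.0057 0.5222]  nu=[6.0790, -4.0504]  x^+=[0.7446, -1.1090]  P^+=[0.2073 -0.0196; -0.0196 0.2711]

P_post[0,1] = -0.0196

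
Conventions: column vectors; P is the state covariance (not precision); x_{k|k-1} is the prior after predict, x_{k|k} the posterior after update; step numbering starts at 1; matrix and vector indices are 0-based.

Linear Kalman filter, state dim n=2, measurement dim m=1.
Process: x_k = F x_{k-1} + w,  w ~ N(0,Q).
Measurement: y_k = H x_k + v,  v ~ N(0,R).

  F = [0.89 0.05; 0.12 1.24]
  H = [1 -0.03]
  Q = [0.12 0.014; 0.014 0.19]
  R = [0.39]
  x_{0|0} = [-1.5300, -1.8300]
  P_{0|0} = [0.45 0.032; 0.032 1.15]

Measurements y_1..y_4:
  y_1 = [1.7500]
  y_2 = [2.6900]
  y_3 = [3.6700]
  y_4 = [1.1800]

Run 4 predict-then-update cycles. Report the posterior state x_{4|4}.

x_post = [1.5282, -1.4218]

step 1: x^-=[-1.4532, -2.4528]  P^-=[0.4822 0.1689; 0.1689 1.9742]  S=[0.8638]  K=[0.5523; 0.1269]  nu=[3.1296]  x^+=[0.2754, -2.0556]  P^+=[0.2187 0.1083; 0.1083 1.9603]
step 2: x^-=[0.1423, -2.5159]  P^-=[0.3077 0.2791; 0.2791 3.2396]  S=[0.6839]  K=[0.4377; 0.2660]  nu=[2.4722]  x^+=[1.2244, -1.8584]  P^+=[0.1767 0.1995; 0.1995 3.1912]
step 3: x^-=[0.9968, -2.1574]  P^-=[0.2857 0.4520; 0.4520 5.1587]  S=[0.6532]  K=[0.4166; 0.4551]  nu=[2.6084]  x^+=[2.0835, -0.9703]  P^+=[0.1723 0.3282; 0.3282 5.0234]
step 4: x^-=[1.8058, -0.9532]  P^-=[0.2983 0.7080; 0.7080 8.0141]  S=[0.6530]  K=[0.4242; 0.7161]  nu=[-0.6544]  x^+=[1.5282, -1.4218]  P^+=[0.1807 0.5097; 0.5097 7.6793]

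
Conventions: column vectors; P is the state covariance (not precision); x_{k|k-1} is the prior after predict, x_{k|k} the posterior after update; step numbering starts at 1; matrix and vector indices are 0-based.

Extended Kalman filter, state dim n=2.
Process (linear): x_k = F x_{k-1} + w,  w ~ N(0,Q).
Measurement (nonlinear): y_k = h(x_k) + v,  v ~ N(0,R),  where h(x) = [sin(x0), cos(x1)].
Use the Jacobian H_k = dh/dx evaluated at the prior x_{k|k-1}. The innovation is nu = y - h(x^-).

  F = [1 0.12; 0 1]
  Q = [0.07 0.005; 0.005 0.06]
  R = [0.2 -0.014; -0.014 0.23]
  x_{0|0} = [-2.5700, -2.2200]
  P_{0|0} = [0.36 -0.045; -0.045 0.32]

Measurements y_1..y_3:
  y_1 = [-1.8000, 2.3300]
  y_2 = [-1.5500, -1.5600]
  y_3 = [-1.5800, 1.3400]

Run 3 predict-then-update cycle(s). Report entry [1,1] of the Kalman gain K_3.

step 1: x^-=[-2.8364, -2.2200]  P^-=[0.4238 -0.0016; -0.0016 0.3800]  H_jac=[-0.9538 0.0000; 0.0000 0.7966]  S=[0.5855 -0.0128; -0.0128 0.4711]  K=[-0.6908 -0.0215; 0.0166 0.6430]  nu=[-1.4995, 2.9346]  x^+=[-1.8635, -0.3582]  P^+=[0.1445 0.0059; 0.0059 0.1854]
step 2: x^-=[-1.9064, -0.3582]  P^-=[0.2186 0.0332; 0.0332 0.2454]  H_jac=[-0.3294 0.0000; 0.0000 0.3506]  S=[0.2237 -0.0178; -0.0178 0.2602]  K=[-0.3201 0.0228; -0.0226 0.3291]  nu=[-0.6058, -2.4965]  x^+=[-1.7694, -1.1660]  P^+=[0.1953 0.0277; 0.0277 0.2168]
step 3: x^-=[-1.9093, -1.1660]  P^-=[0.2751 0.0587; 0.0587 0.2768]  H_jac=[-0.3321 0.0000; 0.0000 0.9192]  S=[0.2303 -0.0319; -0.0319 0.4639]  K=[-0.3842 0.0900; -0.0087 0.5479]  nu=[-0.6368, 0.9462]  x^+=[-1.5796, -0.6420]  P^+=[0.2351 0.0284; 0.0284 0.1372]

K[1,1] = 0.5479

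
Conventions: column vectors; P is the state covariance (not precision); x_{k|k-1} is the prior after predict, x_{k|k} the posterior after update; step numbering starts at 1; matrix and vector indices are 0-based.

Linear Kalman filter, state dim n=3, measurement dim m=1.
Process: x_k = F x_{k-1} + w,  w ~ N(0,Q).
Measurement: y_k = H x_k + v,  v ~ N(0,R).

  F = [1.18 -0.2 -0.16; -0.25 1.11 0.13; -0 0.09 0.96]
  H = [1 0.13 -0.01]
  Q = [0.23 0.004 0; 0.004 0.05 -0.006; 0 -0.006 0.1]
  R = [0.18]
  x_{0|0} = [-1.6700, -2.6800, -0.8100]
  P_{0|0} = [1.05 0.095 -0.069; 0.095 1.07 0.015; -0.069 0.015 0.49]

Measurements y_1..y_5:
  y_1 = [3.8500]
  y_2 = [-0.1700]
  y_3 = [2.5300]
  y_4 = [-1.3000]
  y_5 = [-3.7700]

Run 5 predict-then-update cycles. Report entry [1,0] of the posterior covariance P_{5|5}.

step 1: x^-=[-1.3050, -2.6626, -1.0188]  P^-=[1.7295 -0.4407 -0.1657; -0.4407 1.3983 0.1926; -0.1657 0.1926 0.5628]  S=[1.8215]  K=[0.9190; -0.1432; -0.0803]  nu=[5.4909]  x^+=[3.7411, -3.4489, -1.4598]  P^+=[0.1912 -0.2010 -0.0313; -0.2010 1.3610 0.1717; -0.0313 0.1717 0.5511]
step 2: x^-=[5.3379, -4.9534, -1.7118]  P^-=[0.6825 -0.6803 -0.2013; -0.6803 1.9113 0.3957; -0.2013 0.3957 0.6486]  S=[0.7210]  K=[0.8267; -0.6045; -0.2169]  nu=[-4.8811]  x^+=[1.3025, -2.0028, -0.6530]  P^+=[0.1897 -0.3200 -0.0721; -0.3200 1.6478 0.3012; -0.0721 0.3012 0.6147]
step 3: x^-=[2.0420, -2.6336, -0.8072]  P^-=[0.7733 -0.9410 -0.3018; -0.9410 2.3717 0.5843; -0.3018 0.5843 0.7319]  S=[0.7533]  K=[0.8681; -0.8476; -0.3096]  nu=[0.8223]  x^+=[2.7559, -3.3306, -1.0617]  P^+=[0.2055 -0.3867 -0.0994; -0.3867 1.8306 0.3866; -0.0994 0.3866 0.6597]
step 4: x^-=[4.0879, -4.5240, -1.3190]  P^-=[0.8511 -1.1005 -0.3677; -1.1005 2.6621 0.7083; -0.3677 0.7083 0.7896]  S=[0.7955]  K=[0.8946; -0.9572; -0.3564]  nu=[-4.8130]  x^+=[-0.2178, 0.0830, 0.3964]  P^+=[0.2144 -0.4192 -0.1141; -0.4192 1.9332 0.4369; -0.1141 0.4369 0.6885]
step 5: x^-=[-0.3371, 0.1981, 0.3880]  P^-=[0.8924 -1.1838 -0.4045; -1.1838 2.8231 0.7805; -0.4045 0.7805 0.8257]  S=[0.8184]  K=[0.9073; -1.0076; -0.3803]  nu=[-3.4548]  x^+=[-3.4714, 3.6791, 1.7019]  P^+=[0.2187 -0.4357 -0.1221; -0.4357 1.9922 0.4669; -0.1221 0.4669 0.7073]

P_post[1,0] = -0.4357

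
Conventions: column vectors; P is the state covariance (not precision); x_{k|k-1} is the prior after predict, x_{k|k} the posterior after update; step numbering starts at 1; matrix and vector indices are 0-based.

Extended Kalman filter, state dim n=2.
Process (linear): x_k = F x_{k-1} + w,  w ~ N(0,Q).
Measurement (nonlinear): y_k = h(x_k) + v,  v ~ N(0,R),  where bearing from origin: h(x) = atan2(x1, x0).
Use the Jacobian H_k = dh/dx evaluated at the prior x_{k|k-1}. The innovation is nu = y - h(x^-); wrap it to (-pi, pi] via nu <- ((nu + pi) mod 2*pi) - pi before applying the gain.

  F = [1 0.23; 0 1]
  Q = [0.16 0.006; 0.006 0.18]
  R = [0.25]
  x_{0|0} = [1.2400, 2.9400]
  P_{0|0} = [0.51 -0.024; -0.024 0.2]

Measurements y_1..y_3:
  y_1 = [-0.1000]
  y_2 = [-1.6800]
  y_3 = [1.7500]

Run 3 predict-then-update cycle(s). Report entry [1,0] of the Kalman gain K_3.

K[1,0] = 0.3840

step 1: x^-=[1.9162, 2.9400]  P^-=[0.6695 0.0280; 0.0280 0.3800]  H_jac=[-0.2387 0.1556]  S=[0.2953]  K=[-0.5266; 0.1776]  nu=[-1.0932]  x^+=[2.4918, 2.7459]  P^+=[0.5877 0.0556; 0.0556 0.3707]
step 2: x^-=[3.1234, 2.7459]  P^-=[0.7929 0.1469; 0.1469 0.5507]  H_jac=[-0.1588 0.1806]  S=[0.2795]  K=[-0.3554; 0.2724]  nu=[-2.4012]  x^+=[3.9768, 2.0919]  P^+=[0.7575 0.1739; 0.1739 0.5300]
step 3: x^-=[4.4580, 2.0919]  P^-=[1.0256 0.3018; 0.3018 0.7100]  H_jac=[-0.0863 0.1838]  S=[0.2721]  K=[-0.1212; 0.3840]  nu=[1.3113]  x^+=[4.2990, 2.5954]  P^+=[1.0216 0.3145; 0.3145 0.6698]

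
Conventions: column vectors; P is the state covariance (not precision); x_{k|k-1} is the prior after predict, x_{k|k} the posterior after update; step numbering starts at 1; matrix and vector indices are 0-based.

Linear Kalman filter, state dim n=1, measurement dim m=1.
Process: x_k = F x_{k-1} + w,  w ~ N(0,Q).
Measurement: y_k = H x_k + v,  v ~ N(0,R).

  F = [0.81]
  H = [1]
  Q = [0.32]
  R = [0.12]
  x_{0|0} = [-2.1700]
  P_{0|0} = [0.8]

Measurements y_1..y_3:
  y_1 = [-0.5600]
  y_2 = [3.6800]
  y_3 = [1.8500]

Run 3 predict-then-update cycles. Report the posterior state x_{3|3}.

x_post = [1.9264]

step 1: x^-=[-1.7577]  P^-=[0.8449]  S=[0.9649]  K=[0.8756]  nu=[1.1977]  x^+=[-0.7090]  P^+=[0.1051]
step 2: x^-=[-0.5743]  P^-=[0.3889]  S=[0.5089]  K=[0.7642]  nu=[4.2543]  x^+=[2.6769]  P^+=[0.0917]
step 3: x^-=[2.1683]  P^-=[0.3802]  S=[0.5002]  K=[0.7601]  nu=[-0.3183]  x^+=[1.9264]  P^+=[0.0912]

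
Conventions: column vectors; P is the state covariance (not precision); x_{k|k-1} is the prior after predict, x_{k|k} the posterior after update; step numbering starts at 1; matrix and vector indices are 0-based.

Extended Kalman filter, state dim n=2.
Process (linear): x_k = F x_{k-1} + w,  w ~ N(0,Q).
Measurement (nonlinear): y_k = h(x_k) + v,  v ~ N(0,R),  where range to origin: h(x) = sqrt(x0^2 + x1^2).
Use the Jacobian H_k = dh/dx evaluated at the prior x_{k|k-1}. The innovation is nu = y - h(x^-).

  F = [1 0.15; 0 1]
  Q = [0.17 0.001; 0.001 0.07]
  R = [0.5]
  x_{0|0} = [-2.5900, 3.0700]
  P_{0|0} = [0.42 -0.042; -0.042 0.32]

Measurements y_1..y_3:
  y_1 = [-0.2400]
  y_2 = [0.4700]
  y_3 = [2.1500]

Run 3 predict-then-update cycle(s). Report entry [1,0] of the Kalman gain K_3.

K[1,0] = 0.3509

step 1: x^-=[-2.1295, 3.0700]  P^-=[0.5846 0.0070; 0.0070 0.3900]  H_jac=[-0.5700 0.8217]  S=[0.9467]  K=[-0.3459; 0.3343]  nu=[-3.9763]  x^+=[-0.7541, 1.7408]  P^+=[0.4713 0.1165; 0.1165 0.2842]
step 2: x^-=[-0.4930, 1.7408]  P^-=[0.6827 0.1601; 0.1601 0.3542]  H_jac=[-0.2725 0.9622]  S=[0.7946]  K=[-0.0403; 0.3740]  nu=[-1.3392]  x^+=[-0.4391, 1.2399]  P^+=[0.6814 0.1721; 0.1721 0.2431]
step 3: x^-=[-0.2531, 1.2399]  P^-=[0.9085 0.2095; 0.2095 0.3131]  H_jac=[-0.2000 0.9798]  S=[0.7548]  K=[0.0312; 0.3509]  nu=[0.8845]  x^+=[-0.2255, 1.5503]  P^+=[0.9077 0.2012; 0.2012 0.2201]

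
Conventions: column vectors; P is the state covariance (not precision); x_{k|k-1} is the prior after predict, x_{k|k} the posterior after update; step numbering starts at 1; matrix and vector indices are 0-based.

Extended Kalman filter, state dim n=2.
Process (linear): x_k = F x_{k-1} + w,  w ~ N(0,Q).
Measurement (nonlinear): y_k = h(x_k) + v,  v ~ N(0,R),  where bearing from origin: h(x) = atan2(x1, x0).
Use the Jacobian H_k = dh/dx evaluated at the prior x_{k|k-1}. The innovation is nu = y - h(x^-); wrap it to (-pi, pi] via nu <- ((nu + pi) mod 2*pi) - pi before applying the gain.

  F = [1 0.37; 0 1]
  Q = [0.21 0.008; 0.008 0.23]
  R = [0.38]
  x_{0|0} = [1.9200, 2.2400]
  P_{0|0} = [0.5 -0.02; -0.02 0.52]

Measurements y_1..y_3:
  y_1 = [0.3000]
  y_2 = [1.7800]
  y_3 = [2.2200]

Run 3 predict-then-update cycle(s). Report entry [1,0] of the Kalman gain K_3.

K[1,0] = 0.2735

step 1: x^-=[2.7488, 2.2400]  P^-=[0.7664 0.1804; 0.1804 0.7500]  H_jac=[-0.1782 0.2186]  S=[0.4261]  K=[-0.2279; 0.3094]  nu=[-0.3838]  x^+=[2.8362, 2.1213]  P^+=[0.7443 0.2104; 0.2104 0.7092]
step 2: x^-=[3.6211, 2.1213]  P^-=[1.2071 0.4808; 0.4808 0.9392]  H_jac=[-0.1204 0.2056]  S=[0.4134]  K=[-0.1125; 0.3270]  nu=[1.2501]  x^+=[3.4804, 2.5301]  P^+=[1.2018 0.4961; 0.4961 0.8950]
step 3: x^-=[4.4166, 2.5301]  P^-=[1.9015 0.8352; 0.8352 1.1250]  H_jac=[-0.0977 0.1705]  S=[0.4030]  K=[-0.1075; 0.2735]  nu=[1.6998]  x^+=[4.2339, 2.9949]  P^+=[1.8968 0.8471; 0.8471 1.0949]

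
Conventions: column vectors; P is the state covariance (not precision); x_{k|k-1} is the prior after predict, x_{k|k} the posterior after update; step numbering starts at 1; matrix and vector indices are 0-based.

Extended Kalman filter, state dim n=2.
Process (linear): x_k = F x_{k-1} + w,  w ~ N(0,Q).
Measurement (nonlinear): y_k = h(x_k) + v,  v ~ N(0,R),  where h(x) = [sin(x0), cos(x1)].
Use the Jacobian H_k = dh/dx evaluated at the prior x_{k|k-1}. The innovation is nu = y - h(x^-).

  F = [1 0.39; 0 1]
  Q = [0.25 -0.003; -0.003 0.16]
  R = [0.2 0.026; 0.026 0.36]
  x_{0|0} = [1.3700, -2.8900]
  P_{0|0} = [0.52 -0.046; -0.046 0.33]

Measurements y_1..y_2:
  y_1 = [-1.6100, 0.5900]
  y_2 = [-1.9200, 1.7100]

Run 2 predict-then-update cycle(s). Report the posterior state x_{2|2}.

step 1: x^-=[0.2429, -2.8900]  P^-=[0.7843 0.0797; 0.0797 0.4900]  H_jac=[0.9706 0.0000; 0.0000 0.2489]  S=[0.9389 0.0453; 0.0453 0.3904]  K=[0.8129 -0.0434; 0.0677 0.3046]  nu=[-1.8505, 1.5585]  x^+=[-1.3290, -2.5405]  P^+=[0.1663 0.0221; 0.0221 0.4476]
step 2: x^-=[-2.3198, -2.5405]  P^-=[0.5017 0.1937; 0.1937 0.6076]  H_jac=[-0.6809 0.0000; 0.0000 0.5655]  S=[0.4326 -0.0486; -0.0486 0.5543]  K=[-0.7751 0.1297; -0.2376 0.5991]  nu=[-1.1877, 2.5347]  x^+=[-1.0707, -0.7399]  P^+=[0.2227 0.0469; 0.0469 0.3704]

x_post = [-1.0707, -0.7399]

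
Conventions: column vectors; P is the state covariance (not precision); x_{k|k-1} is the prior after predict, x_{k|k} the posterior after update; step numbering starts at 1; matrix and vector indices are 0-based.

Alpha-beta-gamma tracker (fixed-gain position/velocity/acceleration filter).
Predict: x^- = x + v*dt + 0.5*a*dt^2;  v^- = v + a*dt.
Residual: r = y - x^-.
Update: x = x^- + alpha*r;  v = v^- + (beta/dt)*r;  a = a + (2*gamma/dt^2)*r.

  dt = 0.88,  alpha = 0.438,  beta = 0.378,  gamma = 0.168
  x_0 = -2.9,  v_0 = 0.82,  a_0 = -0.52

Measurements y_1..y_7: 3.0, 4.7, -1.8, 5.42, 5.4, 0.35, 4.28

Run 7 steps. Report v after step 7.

v_post = -4.2277

step 1: x_pred=-2.3797  r=5.3797  x^+=-0.0234  v^+=2.6732  a^+=1.8142
step 2: x_pred=3.0315  r=1.6685  x^+=3.7623  v^+=4.9864  a^+=2.5381
step 3: x_pred=9.1331  r=-10.9331  x^+=4.3444  v^+=2.5237  a^+=-2.2056
step 4: x_pred=5.7113  r=-0.2913  x^+=5.5837  v^+=0.4577  a^+=-2.3320
step 5: x_pred=5.0835  r=0.3165  x^+=5.2221  v^+=-1.4585  a^+=-2.1946
step 6: x_pred=3.0889  r=-2.7389  x^+=1.8893  v^+=-4.5663  a^+=-3.3830
step 7: x_pred=-3.4390  r=7.7190  x^+=-0.0581  v^+=-4.2277  a^+=-0.0339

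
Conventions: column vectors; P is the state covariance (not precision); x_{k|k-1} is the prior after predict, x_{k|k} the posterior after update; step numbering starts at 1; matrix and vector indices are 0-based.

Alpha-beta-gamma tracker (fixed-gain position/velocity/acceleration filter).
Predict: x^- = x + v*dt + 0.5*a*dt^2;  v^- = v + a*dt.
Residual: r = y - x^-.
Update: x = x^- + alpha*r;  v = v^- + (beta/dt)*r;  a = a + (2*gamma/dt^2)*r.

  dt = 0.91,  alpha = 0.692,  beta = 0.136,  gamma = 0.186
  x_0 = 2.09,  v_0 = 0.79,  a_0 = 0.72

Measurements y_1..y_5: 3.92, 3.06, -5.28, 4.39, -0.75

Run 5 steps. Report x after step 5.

x_post = -0.9090

step 1: x_pred=3.1070  r=0.8130  x^+=3.6696  v^+=1.5667  a^+=1.0852
step 2: x_pred=5.5446  r=-2.4846  x^+=3.8253  v^+=2.1829  a^+=-0.0309
step 3: x_pred=5.7989  r=-11.0789  x^+=-1.8677  v^+=0.4990  a^+=-5.0078
step 4: x_pred=-3.4871  r=7.8771  x^+=1.9639  v^+=-2.8809  a^+=-1.4693
step 5: x_pred=-1.2661  r=0.5161  x^+=-0.9090  v^+=-4.1408  a^+=-1.2374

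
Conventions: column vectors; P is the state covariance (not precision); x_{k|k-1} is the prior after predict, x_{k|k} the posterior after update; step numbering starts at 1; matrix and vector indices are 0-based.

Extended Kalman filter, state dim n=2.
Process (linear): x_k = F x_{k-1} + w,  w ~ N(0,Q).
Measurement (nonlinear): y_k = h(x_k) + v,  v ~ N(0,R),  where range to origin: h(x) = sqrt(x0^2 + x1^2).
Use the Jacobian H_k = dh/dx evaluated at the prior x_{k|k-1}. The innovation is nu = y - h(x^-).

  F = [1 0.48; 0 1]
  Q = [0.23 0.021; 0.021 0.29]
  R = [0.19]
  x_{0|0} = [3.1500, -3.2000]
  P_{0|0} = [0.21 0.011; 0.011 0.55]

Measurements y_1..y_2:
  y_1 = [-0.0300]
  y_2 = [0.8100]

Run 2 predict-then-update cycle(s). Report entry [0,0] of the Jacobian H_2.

H_jac[0,0] = 0.9931

step 1: x^-=[1.6140, -3.2000]  P^-=[0.5773 0.2960; 0.2960 0.8400]  H_jac=[0.4503 -0.8929]  S=[0.7387]  K=[-0.0058; -0.8349]  nu=[-3.6140]  x^+=[1.6351, -0.1828]  P^+=[0.5773 0.2924; 0.2924 0.3251]
step 2: x^-=[1.5474, -0.1828]  P^-=[1.1629 0.4695; 0.4695 0.6151]  H_jac=[0.9931 -0.1173]  S=[1.2359]  K=[0.8898; 0.3188]  nu=[-0.7481]  x^+=[0.8817, -0.4213]  P^+=[0.1843 0.1188; 0.1188 0.4895]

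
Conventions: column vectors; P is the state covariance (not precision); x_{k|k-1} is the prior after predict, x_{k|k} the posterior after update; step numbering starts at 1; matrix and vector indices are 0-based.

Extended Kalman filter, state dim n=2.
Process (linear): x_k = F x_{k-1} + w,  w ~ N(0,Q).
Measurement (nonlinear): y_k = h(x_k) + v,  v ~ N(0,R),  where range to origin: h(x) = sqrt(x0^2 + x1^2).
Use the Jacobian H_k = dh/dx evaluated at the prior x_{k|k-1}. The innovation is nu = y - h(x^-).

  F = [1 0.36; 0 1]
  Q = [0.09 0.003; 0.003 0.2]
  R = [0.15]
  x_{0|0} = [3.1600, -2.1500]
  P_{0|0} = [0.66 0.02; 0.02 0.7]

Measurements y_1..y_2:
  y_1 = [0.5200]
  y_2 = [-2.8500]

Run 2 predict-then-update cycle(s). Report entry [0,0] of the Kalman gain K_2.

step 1: x^-=[2.3860, -2.1500]  P^-=[0.8551 0.2750; 0.2750 0.9000]  H_jac=[0.7429 -0.6694]  S=[0.7517]  K=[0.6002; -0.5297]  nu=[-2.6918]  x^+=[0.7704, -0.7242]  P^+=[0.5843 0.5140; 0.5140 0.6891]
step 2: x^-=[0.5097, -0.7242]  P^-=[1.1337 0.7651; 0.7651 0.8891]  H_jac=[0.5756 -0.8178]  S=[0.3999]  K=[0.0672; -0.7169]  nu=[-3.7356]  x^+=[0.2586, 1.9539]  P^+=[1.1319 0.7843; 0.7843 0.6835]

K[0,0] = 0.0672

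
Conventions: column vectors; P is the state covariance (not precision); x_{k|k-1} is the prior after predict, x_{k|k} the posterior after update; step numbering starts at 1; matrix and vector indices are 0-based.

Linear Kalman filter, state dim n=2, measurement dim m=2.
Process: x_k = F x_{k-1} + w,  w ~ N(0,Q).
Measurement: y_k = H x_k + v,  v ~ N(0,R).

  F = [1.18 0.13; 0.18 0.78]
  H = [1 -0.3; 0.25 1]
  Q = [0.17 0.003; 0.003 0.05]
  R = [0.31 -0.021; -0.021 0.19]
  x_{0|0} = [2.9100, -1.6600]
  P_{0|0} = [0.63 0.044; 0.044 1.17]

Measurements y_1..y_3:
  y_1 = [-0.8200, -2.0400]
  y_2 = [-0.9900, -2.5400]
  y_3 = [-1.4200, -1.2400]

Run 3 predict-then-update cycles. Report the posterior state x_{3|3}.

step 1: x^-=[3.2180, -0.7710]  P^-=[1.0805 0.2970; 0.2970 0.7946]  S=[1.2838 0.2854; 0.2854 1.2006]  K=[0.7044 0.3049; -0.1217 0.7526]  nu=[-4.2693, -2.0735]  x^+=[-0.4216, -1.8120]  P^+=[0.2092 -0.0092; -0.0092 0.1478]
step 2: x^-=[-0.7330, -1.4892]  P^-=[0.4610 0.0538; 0.0538 0.1441]  S=[0.7517 0.1007; 0.1007 0.3898]  K=[0.5529 0.2907; -0.0416 0.4150]  nu=[-0.7037, -0.8675]  x^+=[-1.3743, -1.8200]  P^+=[0.1659 0.0021; 0.0021 0.0792]
step 3: x^-=[-1.8582, -1.6669]  P^-=[0.4030 0.0483; 0.0483 0.1042]  S=[0.6934 0.0932; 0.0932 0.3435]  K=[0.5210 0.2926; -0.0217 0.3443]  nu=[-0.0618, 0.8915]  x^+=[-1.6296, -1.3587]  P^+=[0.1570 0.0054; 0.0054 0.0645]

x_post = [-1.6296, -1.3587]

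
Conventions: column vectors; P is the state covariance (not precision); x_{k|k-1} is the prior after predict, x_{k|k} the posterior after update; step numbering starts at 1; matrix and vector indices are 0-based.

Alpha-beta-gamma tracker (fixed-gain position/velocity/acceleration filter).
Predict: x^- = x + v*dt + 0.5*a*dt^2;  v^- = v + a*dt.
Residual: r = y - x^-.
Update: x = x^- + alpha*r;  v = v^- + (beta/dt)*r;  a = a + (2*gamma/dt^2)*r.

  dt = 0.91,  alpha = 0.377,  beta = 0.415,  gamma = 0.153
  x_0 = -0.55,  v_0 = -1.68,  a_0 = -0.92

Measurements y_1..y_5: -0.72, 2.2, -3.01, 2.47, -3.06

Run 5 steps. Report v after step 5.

step 1: x_pred=-2.4597  r=1.7397  x^+=-1.8038  v^+=-1.7238  a^+=-0.2771
step 2: x_pred=-3.4873  r=5.6873  x^+=-1.3432  v^+=0.6176  a^+=1.8244
step 3: x_pred=-0.0257  r=-2.9843  x^+=-1.1508  v^+=0.9169  a^+=0.7217
step 4: x_pred=-0.0176  r=2.4876  x^+=0.9202  v^+=2.7081  a^+=1.6409
step 5: x_pred=4.0640  r=-7.1240  x^+=1.3782  v^+=0.9524  a^+=-0.9916

v_post = 0.9524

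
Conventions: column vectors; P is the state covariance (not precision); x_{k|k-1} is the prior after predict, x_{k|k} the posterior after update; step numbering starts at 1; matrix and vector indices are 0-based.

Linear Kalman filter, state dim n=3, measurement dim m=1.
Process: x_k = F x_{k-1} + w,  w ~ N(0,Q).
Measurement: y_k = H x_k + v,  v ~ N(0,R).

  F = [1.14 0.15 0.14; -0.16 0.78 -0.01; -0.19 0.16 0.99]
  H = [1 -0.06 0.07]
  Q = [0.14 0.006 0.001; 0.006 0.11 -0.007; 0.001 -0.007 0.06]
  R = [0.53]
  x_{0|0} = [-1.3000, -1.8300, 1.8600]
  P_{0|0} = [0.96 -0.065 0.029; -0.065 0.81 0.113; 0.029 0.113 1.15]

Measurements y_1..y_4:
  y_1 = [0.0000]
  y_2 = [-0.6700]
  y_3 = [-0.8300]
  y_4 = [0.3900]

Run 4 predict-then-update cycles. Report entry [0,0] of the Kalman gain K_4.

step 1: x^-=[-1.4961, -1.2380, 1.7956]  P^-=[1.4202 -0.1210 0.0132; -0.1210 0.6420 0.2057; 0.0132 0.2057 1.2713]  S=[1.9733]  K=[0.7238; -0.0735; 0.0455]  nu=[1.2961]  x^+=[-0.5579, -1.3333, 1.8546]  P^+=[0.3863 -0.0160 -0.0518; -0.0160 0.6314 0.2123; -0.0518 0.2123 1.2673]
step 2: x^-=[-0.5764, -0.9693, 1.7287]  P^-=[0.6680 0.0185 0.0848; 0.0185 0.5047 0.2455; 0.0848 0.2455 1.4199]  S=[1.2144]  K=[0.5541; 0.0044; 0.1396]  nu=[-0.2728]  x^+=[-0.7275, -0.9705, 1.6907]  P^+=[0.2952 0.0155 -0.0091; 0.0155 0.5046 0.2448; -0.0091 0.2448 1.3962]
step 3: x^-=[-0.7383, -0.6575, 1.6567]  P^-=[0.5751 0.0493 0.1769; 0.0493 0.4170 0.2385; 0.1769 0.2385 1.5320]  S=[1.1309]  K=[0.5168; 0.0362; 0.2386]  nu=[-0.2472]  x^+=[-0.8660, -0.6664, 1.5977]  P^+=[0.2730 0.0281 0.0374; 0.0281 0.4155 0.2287; 0.0374 0.2287 1.4677]
step 4: x^-=[-0.8635, -0.3972, 1.6397]  P^-=[0.5641 0.0505 0.2399; 0.0505 0.3595 0.2041; 0.2399 0.2041 1.5756]  S=[1.1289]  K=[0.5119; 0.0383; 0.2994]  nu=[1.1149]  x^+=[-0.2928, -0.3546, 1.9735]  P^+=[0.2683 0.0284 0.0669; 0.0284 0.3578 0.1912; 0.0669 0.1912 1.4744]

K[0,0] = 0.5119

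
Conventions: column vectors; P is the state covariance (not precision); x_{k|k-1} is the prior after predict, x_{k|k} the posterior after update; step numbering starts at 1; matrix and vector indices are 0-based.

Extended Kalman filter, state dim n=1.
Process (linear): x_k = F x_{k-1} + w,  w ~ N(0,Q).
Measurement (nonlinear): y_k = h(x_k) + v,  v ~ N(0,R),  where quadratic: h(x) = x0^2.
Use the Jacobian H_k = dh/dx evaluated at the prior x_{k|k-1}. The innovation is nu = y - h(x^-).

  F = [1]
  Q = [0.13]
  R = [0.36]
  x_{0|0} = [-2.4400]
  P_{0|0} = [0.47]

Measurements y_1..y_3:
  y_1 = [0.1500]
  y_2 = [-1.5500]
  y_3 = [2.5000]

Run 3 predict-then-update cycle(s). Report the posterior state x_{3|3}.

x_post = [-1.0386]

step 1: x^-=[-2.4400]  P^-=[0.6000]  H_jac=[-4.8800]  S=[14.6486]  K=[-0.1999]  nu=[-5.8036]  x^+=[-1.2800]  P^+=[0.0147]
step 2: x^-=[-1.2800]  P^-=[0.1447]  H_jac=[-2.5599]  S=[1.3086]  K=[-0.2832]  nu=[-3.1883]  x^+=[-0.3771]  P^+=[0.0398]
step 3: x^-=[-0.3771]  P^-=[0.1698]  H_jac=[-0.7543]  S=[0.4566]  K=[-0.2805]  nu=[2.3578]  x^+=[-1.0386]  P^+=[0.1339]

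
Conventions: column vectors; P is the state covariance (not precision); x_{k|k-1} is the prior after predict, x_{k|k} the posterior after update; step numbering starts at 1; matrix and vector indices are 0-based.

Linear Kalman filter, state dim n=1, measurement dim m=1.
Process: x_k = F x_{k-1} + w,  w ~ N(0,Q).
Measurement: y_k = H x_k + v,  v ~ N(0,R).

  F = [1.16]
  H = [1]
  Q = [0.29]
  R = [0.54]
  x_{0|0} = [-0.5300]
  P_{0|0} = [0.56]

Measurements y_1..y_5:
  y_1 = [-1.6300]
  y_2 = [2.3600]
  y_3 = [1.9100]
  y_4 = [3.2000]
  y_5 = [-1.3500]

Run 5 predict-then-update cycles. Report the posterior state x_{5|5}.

x_post = [0.5258]

step 1: x^-=[-0.6148]  P^-=[1.0435]  S=[1.5835]  K=[0.6590]  nu=[-1.0152]  x^+=[-1.2838]  P^+=[0.3559]
step 2: x^-=[-1.4892]  P^-=[0.7688]  S=[1.3088]  K=[0.5874]  nu=[3.8492]  x^+=[0.7719]  P^+=[0.3172]
step 3: x^-=[0.8954]  P^-=[0.7168]  S=[1.2568]  K=[0.5703]  nu=[1.0146]  x^+=[1.4741]  P^+=[0.3080]
step 4: x^-=[1.7099]  P^-=[0.7044]  S=[1.2444]  K=[0.5661]  nu=[1.4901]  x^+=[2.5534]  P^+=[0.3057]
step 5: x^-=[2.9620]  P^-=[0.7013]  S=[1.2413]  K=[0.5650]  nu=[-4.3120]  x^+=[0.5258]  P^+=[0.3051]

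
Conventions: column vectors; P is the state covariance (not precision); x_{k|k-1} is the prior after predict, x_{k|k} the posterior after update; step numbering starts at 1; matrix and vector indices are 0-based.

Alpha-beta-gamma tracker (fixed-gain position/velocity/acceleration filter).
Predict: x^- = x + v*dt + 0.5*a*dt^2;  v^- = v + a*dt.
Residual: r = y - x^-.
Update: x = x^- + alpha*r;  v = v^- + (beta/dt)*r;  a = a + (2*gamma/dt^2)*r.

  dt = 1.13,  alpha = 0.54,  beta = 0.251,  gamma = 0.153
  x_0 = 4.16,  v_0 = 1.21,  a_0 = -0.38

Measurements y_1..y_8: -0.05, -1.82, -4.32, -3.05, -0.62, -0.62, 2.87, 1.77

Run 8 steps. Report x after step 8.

x_post = 7.7736

step 1: x_pred=5.2847  r=-5.3347  x^+=2.4040  v^+=-0.4044  a^+=-1.6584
step 2: x_pred=0.8882  r=-2.7082  x^+=-0.5742  v^+=-2.8799  a^+=-2.3074
step 3: x_pred=-5.3017  r=0.9817  x^+=-4.7716  v^+=-5.2693  a^+=-2.0722
step 4: x_pred=-12.0488  r=8.9988  x^+=-7.1895  v^+=-5.6119  a^+=0.0843
step 5: x_pred=-13.4771  r=12.8571  x^+=-6.5343  v^+=-2.6608  a^+=3.1655
step 6: x_pred=-7.5199  r=6.8999  x^+=-3.7940  v^+=2.4488  a^+=4.8190
step 7: x_pred=2.0499  r=0.8201  x^+=2.4928  v^+=8.0765  a^+=5.0155
step 8: x_pred=14.8213  r=-13.0513  x^+=7.7736  v^+=10.8450  a^+=1.8879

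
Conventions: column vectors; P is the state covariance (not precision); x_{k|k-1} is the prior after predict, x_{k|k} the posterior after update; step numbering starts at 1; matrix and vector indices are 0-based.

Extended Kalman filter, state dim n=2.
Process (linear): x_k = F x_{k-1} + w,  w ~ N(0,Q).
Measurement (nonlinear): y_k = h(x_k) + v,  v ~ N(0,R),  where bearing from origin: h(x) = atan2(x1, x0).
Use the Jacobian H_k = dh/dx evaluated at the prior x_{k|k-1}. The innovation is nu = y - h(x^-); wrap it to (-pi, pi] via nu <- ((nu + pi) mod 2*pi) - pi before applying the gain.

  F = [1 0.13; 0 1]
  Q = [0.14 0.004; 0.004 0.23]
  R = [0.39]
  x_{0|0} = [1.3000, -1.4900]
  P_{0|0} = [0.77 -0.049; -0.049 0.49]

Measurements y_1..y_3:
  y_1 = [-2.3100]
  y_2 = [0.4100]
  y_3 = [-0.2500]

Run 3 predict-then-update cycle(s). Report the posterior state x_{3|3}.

step 1: x^-=[1.1063, -1.4900]  P^-=[0.9055 0.0187; 0.0187 0.7200]  H_jac=[0.4326 0.3212]  S=[0.6390]  K=[0.6225; 0.3746]  nu=[-1.3779]  x^+=[0.2486, -2.0062]  P^+=[0.6579 -0.1303; -0.1303 0.6303]
step 2: x^-=[-0.0122, -2.0062]  P^-=[0.7747 -0.0444; -0.0444 0.8603]  H_jac=[0.4984 -0.0030]  S=[0.5826]  K=[0.6630; -0.0425]  nu=[1.9869]  x^+=[1.3051, -2.0905]  P^+=[0.5186 -0.0280; -0.0280 0.8593]
step 3: x^-=[1.0333, -2.0905]  P^-=[0.6658 0.0877; 0.0877 1.0893]  H_jac=[0.3844 0.1900]  S=[0.5405]  K=[0.5044; 0.4453]  nu=[0.8617]  x^+=[1.4679, -1.7068]  P^+=[0.5283 -0.0337; -0.0337 0.9821]

x_post = [1.4679, -1.7068]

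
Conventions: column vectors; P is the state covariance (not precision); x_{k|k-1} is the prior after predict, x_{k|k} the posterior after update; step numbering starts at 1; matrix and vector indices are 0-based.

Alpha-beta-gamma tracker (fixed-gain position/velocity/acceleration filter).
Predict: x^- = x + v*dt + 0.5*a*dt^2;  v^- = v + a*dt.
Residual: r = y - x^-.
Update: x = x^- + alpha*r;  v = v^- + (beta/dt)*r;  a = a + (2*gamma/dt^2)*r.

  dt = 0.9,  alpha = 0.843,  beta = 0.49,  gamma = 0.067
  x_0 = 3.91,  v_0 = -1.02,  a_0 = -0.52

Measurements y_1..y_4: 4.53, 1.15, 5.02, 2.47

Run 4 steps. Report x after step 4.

x_post = 2.8013

step 1: x_pred=2.7814  r=1.7486  x^+=4.2555  v^+=-0.5360  a^+=-0.2307
step 2: x_pred=3.6796  r=-2.5296  x^+=1.5472  v^+=-2.1209  a^+=-0.6492
step 3: x_pred=-0.6246  r=5.6446  x^+=4.1338  v^+=0.3680  a^+=0.2846
step 4: x_pred=4.5802  r=-2.1102  x^+=2.8013  v^+=-0.5248  a^+=-0.0645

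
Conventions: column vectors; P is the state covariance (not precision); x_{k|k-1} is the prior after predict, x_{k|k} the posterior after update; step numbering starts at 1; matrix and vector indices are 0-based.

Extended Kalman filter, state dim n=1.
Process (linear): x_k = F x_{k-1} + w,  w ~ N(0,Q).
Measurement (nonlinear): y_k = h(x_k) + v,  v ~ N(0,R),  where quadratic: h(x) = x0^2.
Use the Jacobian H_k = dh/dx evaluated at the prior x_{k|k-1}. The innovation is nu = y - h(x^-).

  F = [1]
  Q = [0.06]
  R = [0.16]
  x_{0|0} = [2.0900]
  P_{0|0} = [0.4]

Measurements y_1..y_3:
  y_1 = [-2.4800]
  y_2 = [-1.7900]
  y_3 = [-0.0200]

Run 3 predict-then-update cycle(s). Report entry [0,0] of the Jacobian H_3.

H_jac[0,0] = -0.2355

step 1: x^-=[2.0900]  P^-=[0.4600]  H_jac=[4.1800]  S=[8.1973]  K=[0.2346]  nu=[-6.8481]  x^+=[0.4837]  P^+=[0.0090]
step 2: x^-=[0.4837]  P^-=[0.0690]  H_jac=[0.9674]  S=[0.2245]  K=[0.2972]  nu=[-2.0239]  x^+=[-0.1178]  P^+=[0.0492]
step 3: x^-=[-0.1178]  P^-=[0.1092]  H_jac=[-0.2355]  S=[0.1661]  K=[-0.1548]  nu=[-0.0339]  x^+=[-0.1125]  P^+=[0.1052]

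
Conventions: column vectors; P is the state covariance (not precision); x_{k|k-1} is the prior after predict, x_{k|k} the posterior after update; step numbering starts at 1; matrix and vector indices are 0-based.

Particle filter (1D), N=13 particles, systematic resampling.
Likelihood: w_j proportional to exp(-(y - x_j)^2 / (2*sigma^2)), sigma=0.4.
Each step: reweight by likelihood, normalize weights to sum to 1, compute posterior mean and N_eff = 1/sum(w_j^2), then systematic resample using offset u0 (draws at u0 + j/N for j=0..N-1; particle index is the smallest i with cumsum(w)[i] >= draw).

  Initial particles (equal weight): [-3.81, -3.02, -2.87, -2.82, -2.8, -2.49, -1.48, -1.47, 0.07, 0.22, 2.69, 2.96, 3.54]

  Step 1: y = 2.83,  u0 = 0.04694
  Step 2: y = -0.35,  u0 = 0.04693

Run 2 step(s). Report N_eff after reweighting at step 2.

N_eff = 6.0565

step 1: w=[0.0000, 0.0000, 0.0000, 0.0000, 0.0000, 0.0000, 0.0000, 0.0000, 0.0000, 0.0000, 0.4487, 0.4525, 0.0987]  mean=2.8961  Neff=2.4044  idx=[10, 10, 10, 10, 10, 10, 11, 11, 11, 11, 11, 11, 12]
step 2: w=[0.1659, 0.1659, 0.1659, 0.1659, 0.1659, 0.1659, 0.0008, 0.0008, 0.0008, 0.0008, 0.0008, 0.0008, 0.0000]  mean=2.6913  Neff=6.0565  idx=[0, 0, 1, 1, 2, 2, 3, 3, 3, 4, 4, 5, 5]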